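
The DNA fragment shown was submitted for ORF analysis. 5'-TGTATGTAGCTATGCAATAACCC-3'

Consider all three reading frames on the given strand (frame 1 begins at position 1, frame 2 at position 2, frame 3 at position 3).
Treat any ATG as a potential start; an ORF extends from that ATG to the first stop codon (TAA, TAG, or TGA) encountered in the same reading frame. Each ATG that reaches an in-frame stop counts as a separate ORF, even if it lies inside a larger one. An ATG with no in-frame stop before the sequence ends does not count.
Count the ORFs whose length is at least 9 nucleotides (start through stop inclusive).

Frame 1: TGT ATG TAG CTA TGC AAT AAC — ATG at 4, stop TAG at 7 → 6 nt.
Frame 2: GTA TGT AGC TAT GCA ATA ACC — no ATG→stop ORF.
Frame 3: TAT GTA GCT ATG CAA TAA CCC — ATG at 12, stop TAA at 18 → 9 nt.
ORFs ≥ 9 nucleotides: frame 3 12–20 (9 nucleotides). Count = 1.

1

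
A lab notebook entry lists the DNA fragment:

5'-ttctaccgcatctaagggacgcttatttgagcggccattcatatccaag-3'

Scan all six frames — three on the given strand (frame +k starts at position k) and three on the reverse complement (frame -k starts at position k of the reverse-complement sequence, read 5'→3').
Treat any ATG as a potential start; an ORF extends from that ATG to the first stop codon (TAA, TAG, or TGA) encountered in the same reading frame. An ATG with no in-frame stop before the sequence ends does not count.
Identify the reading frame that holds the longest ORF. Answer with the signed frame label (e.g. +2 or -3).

-3

Reverse complement (5'→3'): CTTGGATATGAATGGCCGCTCAAATAAGCGTCCCTTAGATGCGGTAGAA
Frame +1: TTC TAC CGC ATC TAA GGG ACG CTT ATT TGA GCG GCC ATT CAT ATC CAA — no ATG→stop ORF.
Frame +2: TCT ACC GCA TCT AAG GGA CGC TTA TTT GAG CGG CCA TTC ATA TCC AAG — no ATG→stop ORF.
Frame +3: CTA CCG CAT CTA AGG GAC GCT TAT TTG AGC GGC CAT TCA TAT CCA — no ATG→stop ORF.
Frame -1: CTT GGA TAT GAA TGG CCG CTC AAA TAA GCG TCC CTT AGA TGC GGT AGA — no ATG→stop ORF.
Frame -2: TTG GAT ATG AAT GGC CGC TCA AAT AAG CGT CCC TTA GAT GCG GTA GAA — no ATG→stop ORF.
Frame -3: TGG ATA TGA ATG GCC GCT CAA ATA AGC GTC CCT TAG ATG CGG TAG — ATG at 12, stop TAG at 36 → 27 nt; ATG at 39, stop TAG at 45 → 9 nt.
Longest ORF is 27 nt in frame -3 (positions 12–38).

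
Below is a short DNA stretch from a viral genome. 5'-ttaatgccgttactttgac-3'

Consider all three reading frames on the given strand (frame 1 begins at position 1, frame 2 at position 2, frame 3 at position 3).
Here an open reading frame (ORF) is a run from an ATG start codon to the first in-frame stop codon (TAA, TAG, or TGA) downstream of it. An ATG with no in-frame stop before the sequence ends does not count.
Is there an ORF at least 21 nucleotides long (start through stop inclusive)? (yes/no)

Frame 1: TTA ATG CCG TTA CTT TGA — ATG at 4, stop TGA at 16 → 15 nt.
Frame 2: TAA TGC CGT TAC TTT GAC — no ATG→stop ORF.
Frame 3: AAT GCC GTT ACT TTG — no ATG→stop ORF.
Largest ORF found is 15 nucleotides < 21, so no.

no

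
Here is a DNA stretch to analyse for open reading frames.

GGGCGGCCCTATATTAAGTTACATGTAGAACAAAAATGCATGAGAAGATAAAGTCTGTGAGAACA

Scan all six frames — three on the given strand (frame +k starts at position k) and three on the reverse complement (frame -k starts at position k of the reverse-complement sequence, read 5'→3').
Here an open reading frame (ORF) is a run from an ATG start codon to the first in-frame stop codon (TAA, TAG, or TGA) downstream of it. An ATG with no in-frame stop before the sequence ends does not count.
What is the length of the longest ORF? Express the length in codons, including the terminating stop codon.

Reverse complement (5'→3'): TGTTCTCACAGACTTTATCTTCTCATGCATTTTTGTTCTACATGTAACTTAATATAGGGCCGCCC
Frame +1: GGG CGG CCC TAT ATT AAG TTA CAT GTA GAA CAA AAA TGC ATG AGA AGA TAA AGT CTG TGA GAA — ATG at 40, stop TAA at 49 → 12 nt.
Frame +2: GGC GGC CCT ATA TTA AGT TAC ATG TAG AAC AAA AAT GCA TGA GAA GAT AAA GTC TGT GAG AAC — ATG at 23, stop TAG at 26 → 6 nt.
Frame +3: GCG GCC CTA TAT TAA GTT ACA TGT AGA ACA AAA ATG CAT GAG AAG ATA AAG TCT GTG AGA ACA — no ATG→stop ORF.
Frame -1: TGT TCT CAC AGA CTT TAT CTT CTC ATG CAT TTT TGT TCT ACA TGT AAC TTA ATA TAG GGC CGC — ATG at 25, stop TAG at 55 → 33 nt.
Frame -2: GTT CTC ACA GAC TTT ATC TTC TCA TGC ATT TTT GTT CTA CAT GTA ACT TAA TAT AGG GCC GCC — no ATG→stop ORF.
Frame -3: TTC TCA CAG ACT TTA TCT TCT CAT GCA TTT TTG TTC TAC ATG TAA CTT AAT ATA GGG CCG CCC — ATG at 42, stop TAA at 45 → 6 nt.
Longest: frame -1, positions 25–57, 33 nt = 11 codons = 10 aa. → 11 codons.

11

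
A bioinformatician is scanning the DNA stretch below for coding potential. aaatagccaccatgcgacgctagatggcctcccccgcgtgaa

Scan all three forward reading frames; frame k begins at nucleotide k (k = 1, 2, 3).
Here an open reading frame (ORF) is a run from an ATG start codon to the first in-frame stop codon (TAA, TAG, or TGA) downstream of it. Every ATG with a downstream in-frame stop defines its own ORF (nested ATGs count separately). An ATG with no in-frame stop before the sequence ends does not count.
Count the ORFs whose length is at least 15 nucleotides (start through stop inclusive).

1

Frame 1: AAA TAG CCA CCA TGC GAC GCT AGA TGG CCT CCC CCG CGT GAA — no ATG→stop ORF.
Frame 2: AAT AGC CAC CAT GCG ACG CTA GAT GGC CTC CCC CGC GTG — no ATG→stop ORF.
Frame 3: ATA GCC ACC ATG CGA CGC TAG ATG GCC TCC CCC GCG TGA — ATG at 12, stop TAG at 21 → 12 nt; ATG at 24, stop TGA at 39 → 18 nt.
ORFs ≥ 15 nucleotides: frame 3 24–41 (18 nucleotides). Count = 1.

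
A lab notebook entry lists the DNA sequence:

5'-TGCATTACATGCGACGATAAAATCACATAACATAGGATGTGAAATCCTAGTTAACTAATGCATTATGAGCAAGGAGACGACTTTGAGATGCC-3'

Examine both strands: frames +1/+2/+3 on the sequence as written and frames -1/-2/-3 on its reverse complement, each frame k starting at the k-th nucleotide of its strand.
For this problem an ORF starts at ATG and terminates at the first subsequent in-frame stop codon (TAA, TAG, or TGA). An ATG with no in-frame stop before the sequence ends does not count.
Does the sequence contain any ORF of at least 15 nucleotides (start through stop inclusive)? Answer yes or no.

no

Reverse complement (5'→3'): GGCATCTCAAAGTCGTCTCCTTGCTCATAATGCATTAGTTAACTAGGATTTCACATCCTATGTTATGTGATTTTATCGTCGCATGTAATGCA
Frame +1: TGC ATT ACA TGC GAC GAT AAA ATC ACA TAA CAT AGG ATG TGA AAT CCT AGT TAA CTA ATG CAT TAT GAG CAA GGA GAC GAC TTT GAG ATG — ATG at 37, stop TGA at 40 → 6 nt.
Frame +2: GCA TTA CAT GCG ACG ATA AAA TCA CAT AAC ATA GGA TGT GAA ATC CTA GTT AAC TAA TGC ATT ATG AGC AAG GAG ACG ACT TTG AGA TGC — no ATG→stop ORF.
Frame +3: CAT TAC ATG CGA CGA TAA AAT CAC ATA ACA TAG GAT GTG AAA TCC TAG TTA ACT AAT GCA TTA TGA GCA AGG AGA CGA CTT TGA GAT GCC — ATG at 9, stop TAA at 18 → 12 nt.
Frame -1: GGC ATC TCA AAG TCG TCT CCT TGC TCA TAA TGC ATT AGT TAA CTA GGA TTT CAC ATC CTA TGT TAT GTG ATT TTA TCG TCG CAT GTA ATG — no ATG→stop ORF.
Frame -2: GCA TCT CAA AGT CGT CTC CTT GCT CAT AAT GCA TTA GTT AAC TAG GAT TTC ACA TCC TAT GTT ATG TGA TTT TAT CGT CGC ATG TAA TGC — ATG at 65, stop TGA at 68 → 6 nt; ATG at 83, stop TAA at 86 → 6 nt.
Frame -3: CAT CTC AAA GTC GTC TCC TTG CTC ATA ATG CAT TAG TTA ACT AGG ATT TCA CAT CCT ATG TTA TGT GAT TTT ATC GTC GCA TGT AAT GCA — ATG at 30, stop TAG at 36 → 9 nt.
Largest ORF found is 12 nucleotides < 15, so no.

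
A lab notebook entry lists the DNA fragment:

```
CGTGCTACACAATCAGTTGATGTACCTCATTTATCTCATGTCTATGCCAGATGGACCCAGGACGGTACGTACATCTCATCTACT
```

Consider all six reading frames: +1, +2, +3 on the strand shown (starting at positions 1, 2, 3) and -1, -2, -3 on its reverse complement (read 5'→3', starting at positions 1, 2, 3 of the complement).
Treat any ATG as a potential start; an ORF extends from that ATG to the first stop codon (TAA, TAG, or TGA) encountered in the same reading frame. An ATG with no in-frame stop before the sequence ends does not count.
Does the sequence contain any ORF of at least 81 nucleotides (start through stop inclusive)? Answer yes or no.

Reverse complement (5'→3'): AGTAGATGAGATGTACGTACCGTCCTGGGTCCATCTGGCATAGACATGAGATAAATGAGGTACATCAACTGATTGTGTAGCACG
Frame +1: CGT GCT ACA CAA TCA GTT GAT GTA CCT CAT TTA TCT CAT GTC TAT GCC AGA TGG ACC CAG GAC GGT ACG TAC ATC TCA TCT ACT — no ATG→stop ORF.
Frame +2: GTG CTA CAC AAT CAG TTG ATG TAC CTC ATT TAT CTC ATG TCT ATG CCA GAT GGA CCC AGG ACG GTA CGT ACA TCT CAT CTA — no ATG→stop ORF.
Frame +3: TGC TAC ACA ATC AGT TGA TGT ACC TCA TTT ATC TCA TGT CTA TGC CAG ATG GAC CCA GGA CGG TAC GTA CAT CTC ATC TAC — no ATG→stop ORF.
Frame -1: AGT AGA TGA GAT GTA CGT ACC GTC CTG GGT CCA TCT GGC ATA GAC ATG AGA TAA ATG AGG TAC ATC AAC TGA TTG TGT AGC ACG — ATG at 46, stop TAA at 52 → 9 nt; ATG at 55, stop TGA at 70 → 18 nt.
Frame -2: GTA GAT GAG ATG TAC GTA CCG TCC TGG GTC CAT CTG GCA TAG ACA TGA GAT AAA TGA GGT ACA TCA ACT GAT TGT GTA GCA — ATG at 11, stop TAG at 41 → 33 nt.
Frame -3: TAG ATG AGA TGT ACG TAC CGT CCT GGG TCC ATC TGG CAT AGA CAT GAG ATA AAT GAG GTA CAT CAA CTG ATT GTG TAG CAC — ATG at 6, stop TAG at 78 → 75 nt.
Largest ORF found is 75 nucleotides < 81, so no.

no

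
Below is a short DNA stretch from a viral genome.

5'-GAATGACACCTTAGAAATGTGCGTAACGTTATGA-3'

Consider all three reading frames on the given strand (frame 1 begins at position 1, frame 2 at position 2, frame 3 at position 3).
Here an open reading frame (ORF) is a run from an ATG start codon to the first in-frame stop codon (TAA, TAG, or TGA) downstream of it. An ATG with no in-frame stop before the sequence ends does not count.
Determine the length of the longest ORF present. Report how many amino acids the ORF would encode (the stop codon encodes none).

Frame 1: GAA TGA CAC CTT AGA AAT GTG CGT AAC GTT ATG — no ATG→stop ORF.
Frame 2: AAT GAC ACC TTA GAA ATG TGC GTA ACG TTA TGA — ATG at 17, stop TGA at 32 → 18 nt.
Frame 3: ATG ACA CCT TAG AAA TGT GCG TAA CGT TAT — ATG at 3, stop TAG at 12 → 12 nt.
Longest: frame 2, positions 17–34, 18 nt = 6 codons = 5 aa. → 5 amino acids.

5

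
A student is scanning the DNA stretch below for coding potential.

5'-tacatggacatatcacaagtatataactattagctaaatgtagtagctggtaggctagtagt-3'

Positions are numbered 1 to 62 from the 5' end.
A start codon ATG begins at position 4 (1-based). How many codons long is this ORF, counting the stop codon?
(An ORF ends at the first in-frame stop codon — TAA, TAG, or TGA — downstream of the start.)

10

Codons from position 4: ATG (4–6), GAC (7–9), ATA (10–12), TCA (13–15), CAA (16–18), GTA (19–21), TAT (22–24), AAC (25–27), TAT (28–30), TAG (31–33).
TAG is the first in-frame stop; that's 10 codons including the stop.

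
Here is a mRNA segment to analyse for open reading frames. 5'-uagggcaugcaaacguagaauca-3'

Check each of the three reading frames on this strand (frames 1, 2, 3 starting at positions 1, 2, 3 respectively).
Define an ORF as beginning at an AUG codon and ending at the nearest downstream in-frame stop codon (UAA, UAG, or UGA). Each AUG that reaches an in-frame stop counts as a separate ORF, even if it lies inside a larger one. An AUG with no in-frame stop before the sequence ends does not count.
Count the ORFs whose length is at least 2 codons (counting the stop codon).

Frame 1: UAG GGC AUG CAA ACG UAG AAU — AUG at 7, stop UAG at 16 → 12 nt.
Frame 2: AGG GCA UGC AAA CGU AGA AUC — no AUG→stop ORF.
Frame 3: GGG CAU GCA AAC GUA GAA UCA — no AUG→stop ORF.
ORFs ≥ 2 codons: frame 1 7–18 (4 codons). Count = 1.

1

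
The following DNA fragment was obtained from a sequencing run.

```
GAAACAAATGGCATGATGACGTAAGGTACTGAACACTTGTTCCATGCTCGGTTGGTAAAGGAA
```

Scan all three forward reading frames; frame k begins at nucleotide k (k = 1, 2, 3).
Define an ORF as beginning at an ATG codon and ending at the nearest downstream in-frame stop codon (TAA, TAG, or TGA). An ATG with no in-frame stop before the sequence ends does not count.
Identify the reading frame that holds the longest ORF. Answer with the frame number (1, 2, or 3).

Frame 1: GAA ACA AAT GGC ATG ATG ACG TAA GGT ACT GAA CAC TTG TTC CAT GCT CGG TTG GTA AAG GAA — ATG at 13, stop TAA at 22 → 12 nt; ATG at 16, stop TAA at 22 → 9 nt.
Frame 2: AAA CAA ATG GCA TGA TGA CGT AAG GTA CTG AAC ACT TGT TCC ATG CTC GGT TGG TAA AGG — ATG at 8, stop TGA at 14 → 9 nt; ATG at 44, stop TAA at 56 → 15 nt.
Frame 3: AAC AAA TGG CAT GAT GAC GTA AGG TAC TGA ACA CTT GTT CCA TGC TCG GTT GGT AAA GGA — no ATG→stop ORF.
Longest ORF is 15 nt in frame 2 (positions 44–58).

2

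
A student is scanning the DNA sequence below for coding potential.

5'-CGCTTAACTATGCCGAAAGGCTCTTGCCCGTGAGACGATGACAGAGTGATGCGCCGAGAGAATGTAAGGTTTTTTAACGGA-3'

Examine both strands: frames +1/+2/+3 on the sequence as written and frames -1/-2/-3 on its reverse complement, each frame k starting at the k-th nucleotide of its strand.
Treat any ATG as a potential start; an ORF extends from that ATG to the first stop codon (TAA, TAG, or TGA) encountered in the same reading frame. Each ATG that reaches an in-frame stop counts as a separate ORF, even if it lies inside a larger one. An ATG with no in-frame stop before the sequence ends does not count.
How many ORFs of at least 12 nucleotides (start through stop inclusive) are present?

2

Reverse complement (5'→3'): TCCGTTAAAAAACCTTACATTCTCTCGGCGCATCACTCTGTCATCGTCTCACGGGCAAGAGCCTTTCGGCATAGTTAAGCG
Frame +1: CGC TTA ACT ATG CCG AAA GGC TCT TGC CCG TGA GAC GAT GAC AGA GTG ATG CGC CGA GAG AAT GTA AGG TTT TTT AAC GGA — ATG at 10, stop TGA at 31 → 24 nt.
Frame +2: GCT TAA CTA TGC CGA AAG GCT CTT GCC CGT GAG ACG ATG ACA GAG TGA TGC GCC GAG AGA ATG TAA GGT TTT TTA ACG — ATG at 38, stop TGA at 47 → 12 nt; ATG at 62, stop TAA at 65 → 6 nt.
Frame +3: CTT AAC TAT GCC GAA AGG CTC TTG CCC GTG AGA CGA TGA CAG AGT GAT GCG CCG AGA GAA TGT AAG GTT TTT TAA CGG — no ATG→stop ORF.
Frame -1: TCC GTT AAA AAA CCT TAC ATT CTC TCG GCG CAT CAC TCT GTC ATC GTC TCA CGG GCA AGA GCC TTT CGG CAT AGT TAA GCG — no ATG→stop ORF.
Frame -2: CCG TTA AAA AAC CTT ACA TTC TCT CGG CGC ATC ACT CTG TCA TCG TCT CAC GGG CAA GAG CCT TTC GGC ATA GTT AAG — no ATG→stop ORF.
Frame -3: CGT TAA AAA ACC TTA CAT TCT CTC GGC GCA TCA CTC TGT CAT CGT CTC ACG GGC AAG AGC CTT TCG GCA TAG TTA AGC — no ATG→stop ORF.
ORFs ≥ 12 nucleotides: frame +1 10–33 (24 nucleotides), frame +2 38–49 (12 nucleotides). Count = 2.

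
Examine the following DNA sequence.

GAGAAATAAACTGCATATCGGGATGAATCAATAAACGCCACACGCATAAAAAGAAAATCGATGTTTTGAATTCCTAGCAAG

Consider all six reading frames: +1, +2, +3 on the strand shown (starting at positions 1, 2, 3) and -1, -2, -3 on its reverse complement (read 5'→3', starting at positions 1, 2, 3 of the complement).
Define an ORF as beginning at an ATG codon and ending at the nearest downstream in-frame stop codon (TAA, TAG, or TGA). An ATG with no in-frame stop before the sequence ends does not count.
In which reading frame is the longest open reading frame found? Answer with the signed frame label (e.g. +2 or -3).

+2

Reverse complement (5'→3'): CTTGCTAGGAATTCAAAACATCGATTTTCTTTTTATGCGTGTGGCGTTTATTGATTCATCCCGATATGCAGTTTATTTCTC
Frame +1: GAG AAA TAA ACT GCA TAT CGG GAT GAA TCA ATA AAC GCC ACA CGC ATA AAA AGA AAA TCG ATG TTT TGA ATT CCT AGC AAG — ATG at 61, stop TGA at 67 → 9 nt.
Frame +2: AGA AAT AAA CTG CAT ATC GGG ATG AAT CAA TAA ACG CCA CAC GCA TAA AAA GAA AAT CGA TGT TTT GAA TTC CTA GCA — ATG at 23, stop TAA at 32 → 12 nt.
Frame +3: GAA ATA AAC TGC ATA TCG GGA TGA ATC AAT AAA CGC CAC ACG CAT AAA AAG AAA ATC GAT GTT TTG AAT TCC TAG CAA — no ATG→stop ORF.
Frame -1: CTT GCT AGG AAT TCA AAA CAT CGA TTT TCT TTT TAT GCG TGT GGC GTT TAT TGA TTC ATC CCG ATA TGC AGT TTA TTT CTC — no ATG→stop ORF.
Frame -2: TTG CTA GGA ATT CAA AAC ATC GAT TTT CTT TTT ATG CGT GTG GCG TTT ATT GAT TCA TCC CGA TAT GCA GTT TAT TTC — no ATG→stop ORF.
Frame -3: TGC TAG GAA TTC AAA ACA TCG ATT TTC TTT TTA TGC GTG TGG CGT TTA TTG ATT CAT CCC GAT ATG CAG TTT ATT TCT — no ATG→stop ORF.
Longest ORF is 12 nt in frame +2 (positions 23–34).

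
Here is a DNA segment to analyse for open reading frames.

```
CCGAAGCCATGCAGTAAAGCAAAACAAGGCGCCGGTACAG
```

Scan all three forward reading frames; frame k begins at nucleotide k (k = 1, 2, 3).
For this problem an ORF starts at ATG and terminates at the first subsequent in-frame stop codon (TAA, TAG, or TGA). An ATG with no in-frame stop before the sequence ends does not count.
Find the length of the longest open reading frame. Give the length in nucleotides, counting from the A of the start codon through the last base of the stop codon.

9

Frame 1: CCG AAG CCA TGC AGT AAA GCA AAA CAA GGC GCC GGT ACA — no ATG→stop ORF.
Frame 2: CGA AGC CAT GCA GTA AAG CAA AAC AAG GCG CCG GTA CAG — no ATG→stop ORF.
Frame 3: GAA GCC ATG CAG TAA AGC AAA ACA AGG CGC CGG TAC — ATG at 9, stop TAA at 15 → 9 nt.
Longest: frame 3, positions 9–17, 9 nt = 3 codons = 2 aa. → 9 nucleotides.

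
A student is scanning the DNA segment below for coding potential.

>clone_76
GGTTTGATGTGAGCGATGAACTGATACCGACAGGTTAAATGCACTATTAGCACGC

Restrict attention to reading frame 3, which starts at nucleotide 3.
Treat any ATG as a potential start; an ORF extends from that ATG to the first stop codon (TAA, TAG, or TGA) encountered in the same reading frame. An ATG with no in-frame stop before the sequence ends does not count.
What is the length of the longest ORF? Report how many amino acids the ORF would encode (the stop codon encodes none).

3

Frame 3: TTT GAT GTG AGC GAT GAA CTG ATA CCG ACA GGT TAA ATG CAC TAT TAG CAC — ATG at 39, stop TAG at 48 → 12 nt.
Longest: frame 3, positions 39–50, 12 nt = 4 codons = 3 aa. → 3 amino acids.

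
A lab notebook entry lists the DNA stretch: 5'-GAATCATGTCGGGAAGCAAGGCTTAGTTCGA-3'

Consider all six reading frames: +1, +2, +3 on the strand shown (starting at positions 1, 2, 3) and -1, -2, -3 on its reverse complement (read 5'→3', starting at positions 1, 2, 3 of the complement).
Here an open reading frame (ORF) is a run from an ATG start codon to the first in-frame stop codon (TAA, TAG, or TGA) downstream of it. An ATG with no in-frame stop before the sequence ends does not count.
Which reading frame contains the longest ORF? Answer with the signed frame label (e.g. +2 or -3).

Reverse complement (5'→3'): TCGAACTAAGCCTTGCTTCCCGACATGATTC
Frame +1: GAA TCA TGT CGG GAA GCA AGG CTT AGT TCG — no ATG→stop ORF.
Frame +2: AAT CAT GTC GGG AAG CAA GGC TTA GTT CGA — no ATG→stop ORF.
Frame +3: ATC ATG TCG GGA AGC AAG GCT TAG TTC — ATG at 6, stop TAG at 24 → 21 nt.
Frame -1: TCG AAC TAA GCC TTG CTT CCC GAC ATG ATT — no ATG→stop ORF.
Frame -2: CGA ACT AAG CCT TGC TTC CCG ACA TGA TTC — no ATG→stop ORF.
Frame -3: GAA CTA AGC CTT GCT TCC CGA CAT GAT — no ATG→stop ORF.
Longest ORF is 21 nt in frame +3 (positions 6–26).

+3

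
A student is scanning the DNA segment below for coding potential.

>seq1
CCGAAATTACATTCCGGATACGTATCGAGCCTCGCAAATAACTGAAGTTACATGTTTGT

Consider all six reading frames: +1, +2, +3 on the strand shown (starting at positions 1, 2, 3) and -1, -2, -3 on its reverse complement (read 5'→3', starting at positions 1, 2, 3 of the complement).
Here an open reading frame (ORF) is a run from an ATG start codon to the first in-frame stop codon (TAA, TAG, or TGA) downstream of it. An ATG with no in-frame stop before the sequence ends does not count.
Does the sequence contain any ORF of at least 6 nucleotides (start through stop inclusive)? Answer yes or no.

Reverse complement (5'→3'): ACAAACATGTAACTTCAGTTATTTGCGAGGCTCGATACGTATCCGGAATGTAATTTCGG
Frame +1: CCG AAA TTA CAT TCC GGA TAC GTA TCG AGC CTC GCA AAT AAC TGA AGT TAC ATG TTT — no ATG→stop ORF.
Frame +2: CGA AAT TAC ATT CCG GAT ACG TAT CGA GCC TCG CAA ATA ACT GAA GTT ACA TGT TTG — no ATG→stop ORF.
Frame +3: GAA ATT ACA TTC CGG ATA CGT ATC GAG CCT CGC AAA TAA CTG AAG TTA CAT GTT TGT — no ATG→stop ORF.
Frame -1: ACA AAC ATG TAA CTT CAG TTA TTT GCG AGG CTC GAT ACG TAT CCG GAA TGT AAT TTC — ATG at 7, stop TAA at 10 → 6 nt.
Frame -2: CAA ACA TGT AAC TTC AGT TAT TTG CGA GGC TCG ATA CGT ATC CGG AAT GTA ATT TCG — no ATG→stop ORF.
Frame -3: AAA CAT GTA ACT TCA GTT ATT TGC GAG GCT CGA TAC GTA TCC GGA ATG TAA TTT CGG — ATG at 48, stop TAA at 51 → 6 nt.
Frame -1 has an ORF of 6 nucleotides (positions 7–12) ≥ 6, so yes.

yes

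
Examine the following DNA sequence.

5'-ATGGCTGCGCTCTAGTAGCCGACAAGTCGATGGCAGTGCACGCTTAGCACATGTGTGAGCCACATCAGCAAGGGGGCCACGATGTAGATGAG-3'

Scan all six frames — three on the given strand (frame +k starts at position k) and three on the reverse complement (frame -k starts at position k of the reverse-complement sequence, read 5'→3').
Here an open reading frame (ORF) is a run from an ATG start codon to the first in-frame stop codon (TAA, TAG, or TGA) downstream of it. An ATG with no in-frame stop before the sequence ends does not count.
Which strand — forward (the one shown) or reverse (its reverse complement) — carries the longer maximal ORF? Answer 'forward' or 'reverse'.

Reverse complement (5'→3'): CTCATCTACATCGTGGCCCCCTTGCTGATGTGGCTCACACATGTGCTAAGCGTGCACTGCCATCGACTTGTCGGCTACTAGAGCGCAGCCAT
Frame +1: ATG GCT GCG CTC TAG TAG CCG ACA AGT CGA TGG CAG TGC ACG CTT AGC ACA TGT GTG AGC CAC ATC AGC AAG GGG GCC ACG ATG TAG ATG — ATG at 1, stop TAG at 13 → 15 nt; ATG at 82, stop TAG at 85 → 6 nt.
Frame +2: TGG CTG CGC TCT AGT AGC CGA CAA GTC GAT GGC AGT GCA CGC TTA GCA CAT GTG TGA GCC ACA TCA GCA AGG GGG CCA CGA TGT AGA TGA — no ATG→stop ORF.
Frame +3: GGC TGC GCT CTA GTA GCC GAC AAG TCG ATG GCA GTG CAC GCT TAG CAC ATG TGT GAG CCA CAT CAG CAA GGG GGC CAC GAT GTA GAT GAG — ATG at 30, stop TAG at 45 → 18 nt.
Frame -1: CTC ATC TAC ATC GTG GCC CCC TTG CTG ATG TGG CTC ACA CAT GTG CTA AGC GTG CAC TGC CAT CGA CTT GTC GGC TAC TAG AGC GCA GCC — ATG at 28, stop TAG at 79 → 54 nt.
Frame -2: TCA TCT ACA TCG TGG CCC CCT TGC TGA TGT GGC TCA CAC ATG TGC TAA GCG TGC ACT GCC ATC GAC TTG TCG GCT ACT AGA GCG CAG CCA — ATG at 41, stop TAA at 47 → 9 nt.
Frame -3: CAT CTA CAT CGT GGC CCC CTT GCT GAT GTG GCT CAC ACA TGT GCT AAG CGT GCA CTG CCA TCG ACT TGT CGG CTA CTA GAG CGC AGC CAT — no ATG→stop ORF.
Forward-strand max 18 nt; reverse-strand max 54 nt. The reverse strand has the longer ORF.

reverse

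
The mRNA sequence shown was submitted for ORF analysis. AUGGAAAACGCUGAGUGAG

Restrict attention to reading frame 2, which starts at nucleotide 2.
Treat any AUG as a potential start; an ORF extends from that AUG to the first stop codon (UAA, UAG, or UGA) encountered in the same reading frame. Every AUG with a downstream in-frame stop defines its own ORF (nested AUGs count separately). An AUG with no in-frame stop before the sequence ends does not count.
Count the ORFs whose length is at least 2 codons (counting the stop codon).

0

Frame 2: UGG AAA ACG CUG AGU GAG — no AUG→stop ORF.
No ORF reaches 2 codons. Count = 0.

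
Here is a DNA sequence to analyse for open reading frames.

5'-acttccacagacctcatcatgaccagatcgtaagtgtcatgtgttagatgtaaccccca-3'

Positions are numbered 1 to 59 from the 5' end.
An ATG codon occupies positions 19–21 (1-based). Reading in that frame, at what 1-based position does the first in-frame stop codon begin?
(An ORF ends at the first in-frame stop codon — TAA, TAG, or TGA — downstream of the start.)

Codons from position 19: ATG (19–21), ACC (22–24), AGA (25–27), TCG (28–30), TAA (31–33).
TAA is a stop codon; it begins at position 31.

31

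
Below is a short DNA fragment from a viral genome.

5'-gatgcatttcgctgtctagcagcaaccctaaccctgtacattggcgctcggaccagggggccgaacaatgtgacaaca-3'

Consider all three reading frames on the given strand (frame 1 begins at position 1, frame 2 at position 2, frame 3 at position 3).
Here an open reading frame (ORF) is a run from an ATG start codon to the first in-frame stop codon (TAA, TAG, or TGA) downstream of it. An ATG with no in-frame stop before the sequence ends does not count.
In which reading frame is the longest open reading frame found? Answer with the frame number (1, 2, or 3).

2

Frame 1: GAT GCA TTT CGC TGT CTA GCA GCA ACC CTA ACC CTG TAC ATT GGC GCT CGG ACC AGG GGG CCG AAC AAT GTG ACA ACA — no ATG→stop ORF.
Frame 2: ATG CAT TTC GCT GTC TAG CAG CAA CCC TAA CCC TGT ACA TTG GCG CTC GGA CCA GGG GGC CGA ACA ATG TGA CAA — ATG at 2, stop TAG at 17 → 18 nt; ATG at 68, stop TGA at 71 → 6 nt.
Frame 3: TGC ATT TCG CTG TCT AGC AGC AAC CCT AAC CCT GTA CAT TGG CGC TCG GAC CAG GGG GCC GAA CAA TGT GAC AAC — no ATG→stop ORF.
Longest ORF is 18 nt in frame 2 (positions 2–19).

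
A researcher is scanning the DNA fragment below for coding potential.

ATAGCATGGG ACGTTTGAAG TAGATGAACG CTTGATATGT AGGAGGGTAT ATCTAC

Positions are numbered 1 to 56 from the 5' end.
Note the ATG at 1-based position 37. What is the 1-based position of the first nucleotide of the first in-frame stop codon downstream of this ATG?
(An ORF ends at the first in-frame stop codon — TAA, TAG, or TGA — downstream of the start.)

Codons from position 37: ATG (37–39), TAG (40–42).
TAG is a stop codon; it begins at position 40.

40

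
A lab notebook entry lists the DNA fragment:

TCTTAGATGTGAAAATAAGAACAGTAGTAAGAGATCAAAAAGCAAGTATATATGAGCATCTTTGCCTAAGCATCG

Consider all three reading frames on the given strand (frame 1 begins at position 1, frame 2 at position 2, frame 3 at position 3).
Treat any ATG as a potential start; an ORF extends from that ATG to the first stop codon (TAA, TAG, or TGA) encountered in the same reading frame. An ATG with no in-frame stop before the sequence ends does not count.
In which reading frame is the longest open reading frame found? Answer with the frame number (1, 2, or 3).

1

Frame 1: TCT TAG ATG TGA AAA TAA GAA CAG TAG TAA GAG ATC AAA AAG CAA GTA TAT ATG AGC ATC TTT GCC TAA GCA TCG — ATG at 7, stop TGA at 10 → 6 nt; ATG at 52, stop TAA at 67 → 18 nt.
Frame 2: CTT AGA TGT GAA AAT AAG AAC AGT AGT AAG AGA TCA AAA AGC AAG TAT ATA TGA GCA TCT TTG CCT AAG CAT — no ATG→stop ORF.
Frame 3: TTA GAT GTG AAA ATA AGA ACA GTA GTA AGA GAT CAA AAA GCA AGT ATA TAT GAG CAT CTT TGC CTA AGC ATC — no ATG→stop ORF.
Longest ORF is 18 nt in frame 1 (positions 52–69).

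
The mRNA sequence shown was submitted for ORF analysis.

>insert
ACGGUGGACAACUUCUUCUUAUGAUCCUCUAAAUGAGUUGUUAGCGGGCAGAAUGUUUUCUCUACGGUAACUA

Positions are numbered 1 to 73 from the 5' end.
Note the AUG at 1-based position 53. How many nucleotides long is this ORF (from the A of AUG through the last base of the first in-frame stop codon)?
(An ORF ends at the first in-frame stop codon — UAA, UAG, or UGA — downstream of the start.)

18

Codons from position 53: AUG (53–55), UUU (56–58), UCU (59–61), CUA (62–64), CGG (65–67), UAA (68–70).
UAA is the first in-frame stop; ORF spans 53–70, 18 nucleotides.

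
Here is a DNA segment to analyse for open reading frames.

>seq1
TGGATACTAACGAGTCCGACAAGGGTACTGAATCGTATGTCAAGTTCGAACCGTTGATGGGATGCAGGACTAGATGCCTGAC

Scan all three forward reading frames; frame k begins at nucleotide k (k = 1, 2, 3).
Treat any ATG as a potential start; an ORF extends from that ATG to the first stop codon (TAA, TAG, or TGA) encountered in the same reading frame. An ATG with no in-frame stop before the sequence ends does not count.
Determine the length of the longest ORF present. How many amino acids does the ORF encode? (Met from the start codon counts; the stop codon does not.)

Frame 1: TGG ATA CTA ACG AGT CCG ACA AGG GTA CTG AAT CGT ATG TCA AGT TCG AAC CGT TGA TGG GAT GCA GGA CTA GAT GCC TGA — ATG at 37, stop TGA at 55 → 21 nt.
Frame 2: GGA TAC TAA CGA GTC CGA CAA GGG TAC TGA ATC GTA TGT CAA GTT CGA ACC GTT GAT GGG ATG CAG GAC TAG ATG CCT GAC — ATG at 62, stop TAG at 71 → 12 nt.
Frame 3: GAT ACT AAC GAG TCC GAC AAG GGT ACT GAA TCG TAT GTC AAG TTC GAA CCG TTG ATG GGA TGC AGG ACT AGA TGC CTG — no ATG→stop ORF.
Longest: frame 1, positions 37–57, 21 nt = 7 codons = 6 aa. → 6 amino acids.

6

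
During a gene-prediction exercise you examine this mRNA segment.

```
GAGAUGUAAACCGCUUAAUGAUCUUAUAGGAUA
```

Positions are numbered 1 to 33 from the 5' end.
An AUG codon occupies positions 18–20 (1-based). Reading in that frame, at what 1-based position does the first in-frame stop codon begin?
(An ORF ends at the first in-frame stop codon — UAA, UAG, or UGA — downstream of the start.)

Codons from position 18: AUG (18–20), AUC (21–23), UUA (24–26), UAG (27–29).
UAG is a stop codon; it begins at position 27.

27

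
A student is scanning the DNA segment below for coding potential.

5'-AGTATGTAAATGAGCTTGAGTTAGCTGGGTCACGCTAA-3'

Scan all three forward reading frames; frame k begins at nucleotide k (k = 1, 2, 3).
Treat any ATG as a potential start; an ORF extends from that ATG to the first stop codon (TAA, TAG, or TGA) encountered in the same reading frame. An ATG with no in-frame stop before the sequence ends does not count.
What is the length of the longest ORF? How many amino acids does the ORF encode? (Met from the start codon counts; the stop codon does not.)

4

Frame 1: AGT ATG TAA ATG AGC TTG AGT TAG CTG GGT CAC GCT — ATG at 4, stop TAA at 7 → 6 nt; ATG at 10, stop TAG at 22 → 15 nt.
Frame 2: GTA TGT AAA TGA GCT TGA GTT AGC TGG GTC ACG CTA — no ATG→stop ORF.
Frame 3: TAT GTA AAT GAG CTT GAG TTA GCT GGG TCA CGC TAA — no ATG→stop ORF.
Longest: frame 1, positions 10–24, 15 nt = 5 codons = 4 aa. → 4 amino acids.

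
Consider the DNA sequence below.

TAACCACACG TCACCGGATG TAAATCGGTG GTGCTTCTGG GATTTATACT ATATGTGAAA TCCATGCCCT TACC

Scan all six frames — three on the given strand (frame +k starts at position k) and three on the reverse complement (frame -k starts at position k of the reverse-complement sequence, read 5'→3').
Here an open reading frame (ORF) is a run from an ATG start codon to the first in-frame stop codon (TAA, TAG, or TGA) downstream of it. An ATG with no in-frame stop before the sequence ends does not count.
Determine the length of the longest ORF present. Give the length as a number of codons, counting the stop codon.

Reverse complement (5'→3'): GGTAAGGGCATGGATTTCACATATAGTATAAATCCCAGAAGCACCACCGATTTACATCCGGTGACGTGTGGTTA
Frame +1: TAA CCA CAC GTC ACC GGA TGT AAA TCG GTG GTG CTT CTG GGA TTT ATA CTA TAT GTG AAA TCC ATG CCC TTA — no ATG→stop ORF.
Frame +2: AAC CAC ACG TCA CCG GAT GTA AAT CGG TGG TGC TTC TGG GAT TTA TAC TAT ATG TGA AAT CCA TGC CCT TAC — ATG at 53, stop TGA at 56 → 6 nt.
Frame +3: ACC ACA CGT CAC CGG ATG TAA ATC GGT GGT GCT TCT GGG ATT TAT ACT ATA TGT GAA ATC CAT GCC CTT ACC — ATG at 18, stop TAA at 21 → 6 nt.
Frame -1: GGT AAG GGC ATG GAT TTC ACA TAT AGT ATA AAT CCC AGA AGC ACC ACC GAT TTA CAT CCG GTG ACG TGT GGT — no ATG→stop ORF.
Frame -2: GTA AGG GCA TGG ATT TCA CAT ATA GTA TAA ATC CCA GAA GCA CCA CCG ATT TAC ATC CGG TGA CGT GTG GTT — no ATG→stop ORF.
Frame -3: TAA GGG CAT GGA TTT CAC ATA TAG TAT AAA TCC CAG AAG CAC CAC CGA TTT ACA TCC GGT GAC GTG TGG TTA — no ATG→stop ORF.
Longest: frame +2, positions 53–58, 6 nt = 2 codons = 1 aa. → 2 codons.

2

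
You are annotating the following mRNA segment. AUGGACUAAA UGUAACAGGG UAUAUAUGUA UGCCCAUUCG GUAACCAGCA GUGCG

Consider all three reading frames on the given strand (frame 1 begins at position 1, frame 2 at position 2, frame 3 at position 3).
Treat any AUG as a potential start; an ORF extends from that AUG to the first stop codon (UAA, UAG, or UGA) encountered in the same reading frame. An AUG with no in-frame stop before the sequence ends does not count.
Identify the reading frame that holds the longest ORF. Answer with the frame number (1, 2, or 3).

Frame 1: AUG GAC UAA AUG UAA CAG GGU AUA UAU GUA UGC CCA UUC GGU AAC CAG CAG UGC — AUG at 1, stop UAA at 7 → 9 nt; AUG at 10, stop UAA at 13 → 6 nt.
Frame 2: UGG ACU AAA UGU AAC AGG GUA UAU AUG UAU GCC CAU UCG GUA ACC AGC AGU GCG — no AUG→stop ORF.
Frame 3: GGA CUA AAU GUA ACA GGG UAU AUA UGU AUG CCC AUU CGG UAA CCA GCA GUG — AUG at 30, stop UAA at 42 → 15 nt.
Longest ORF is 15 nt in frame 3 (positions 30–44).

3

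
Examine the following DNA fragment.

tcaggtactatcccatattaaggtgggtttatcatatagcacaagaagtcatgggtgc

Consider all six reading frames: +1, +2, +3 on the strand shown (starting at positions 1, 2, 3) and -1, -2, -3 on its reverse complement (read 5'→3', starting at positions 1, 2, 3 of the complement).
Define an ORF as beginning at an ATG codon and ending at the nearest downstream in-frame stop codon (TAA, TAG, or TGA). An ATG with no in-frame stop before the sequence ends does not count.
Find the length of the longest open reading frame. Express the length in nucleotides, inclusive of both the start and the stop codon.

21

Reverse complement (5'→3'): GCACCCATGACTTCTTGTGCTATATGATAAACCCACCTTAATATGGGATAGTACCTGA
Frame +1: TCA GGT ACT ATC CCA TAT TAA GGT GGG TTT ATC ATA TAG CAC AAG AAG TCA TGG GTG — no ATG→stop ORF.
Frame +2: CAG GTA CTA TCC CAT ATT AAG GTG GGT TTA TCA TAT AGC ACA AGA AGT CAT GGG TGC — no ATG→stop ORF.
Frame +3: AGG TAC TAT CCC ATA TTA AGG TGG GTT TAT CAT ATA GCA CAA GAA GTC ATG GGT — no ATG→stop ORF.
Frame -1: GCA CCC ATG ACT TCT TGT GCT ATA TGA TAA ACC CAC CTT AAT ATG GGA TAG TAC CTG — ATG at 7, stop TGA at 25 → 21 nt; ATG at 43, stop TAG at 49 → 9 nt.
Frame -2: CAC CCA TGA CTT CTT GTG CTA TAT GAT AAA CCC ACC TTA ATA TGG GAT AGT ACC TGA — no ATG→stop ORF.
Frame -3: ACC CAT GAC TTC TTG TGC TAT ATG ATA AAC CCA CCT TAA TAT GGG ATA GTA CCT — ATG at 24, stop TAA at 39 → 18 nt.
Longest: frame -1, positions 7–27, 21 nt = 7 codons = 6 aa. → 21 nucleotides.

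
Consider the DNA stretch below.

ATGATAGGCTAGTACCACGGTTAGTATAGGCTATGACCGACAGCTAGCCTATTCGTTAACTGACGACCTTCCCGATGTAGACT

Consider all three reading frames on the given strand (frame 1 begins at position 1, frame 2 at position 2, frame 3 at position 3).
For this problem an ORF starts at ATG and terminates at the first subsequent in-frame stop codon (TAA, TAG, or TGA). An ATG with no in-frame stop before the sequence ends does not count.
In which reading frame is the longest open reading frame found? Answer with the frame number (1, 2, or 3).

3

Frame 1: ATG ATA GGC TAG TAC CAC GGT TAG TAT AGG CTA TGA CCG ACA GCT AGC CTA TTC GTT AAC TGA CGA CCT TCC CGA TGT AGA — ATG at 1, stop TAG at 10 → 12 nt.
Frame 2: TGA TAG GCT AGT ACC ACG GTT AGT ATA GGC TAT GAC CGA CAG CTA GCC TAT TCG TTA ACT GAC GAC CTT CCC GAT GTA GAC — no ATG→stop ORF.
Frame 3: GAT AGG CTA GTA CCA CGG TTA GTA TAG GCT ATG ACC GAC AGC TAG CCT ATT CGT TAA CTG ACG ACC TTC CCG ATG TAG ACT — ATG at 33, stop TAG at 45 → 15 nt; ATG at 75, stop TAG at 78 → 6 nt.
Longest ORF is 15 nt in frame 3 (positions 33–47).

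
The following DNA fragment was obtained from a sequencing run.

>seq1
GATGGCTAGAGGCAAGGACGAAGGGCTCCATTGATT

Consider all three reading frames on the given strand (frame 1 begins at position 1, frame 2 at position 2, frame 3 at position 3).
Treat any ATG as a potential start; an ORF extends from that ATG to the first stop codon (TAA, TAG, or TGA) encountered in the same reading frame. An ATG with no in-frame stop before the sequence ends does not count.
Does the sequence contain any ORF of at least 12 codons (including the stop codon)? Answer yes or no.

no

Frame 1: GAT GGC TAG AGG CAA GGA CGA AGG GCT CCA TTG ATT — no ATG→stop ORF.
Frame 2: ATG GCT AGA GGC AAG GAC GAA GGG CTC CAT TGA — ATG at 2, stop TGA at 32 → 33 nt.
Frame 3: TGG CTA GAG GCA AGG ACG AAG GGC TCC ATT GAT — no ATG→stop ORF.
Largest ORF found is 11 codons < 12, so no.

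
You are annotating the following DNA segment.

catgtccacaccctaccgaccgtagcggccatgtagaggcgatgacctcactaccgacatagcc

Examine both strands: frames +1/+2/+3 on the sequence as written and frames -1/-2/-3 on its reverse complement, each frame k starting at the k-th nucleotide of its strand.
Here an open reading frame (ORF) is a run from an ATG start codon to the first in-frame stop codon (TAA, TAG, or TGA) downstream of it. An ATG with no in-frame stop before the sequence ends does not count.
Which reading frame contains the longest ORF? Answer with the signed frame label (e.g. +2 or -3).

Reverse complement (5'→3'): GGCTATGTCGGTAGTGAGGTCATCGCCTCTACATGGCCGCTACGGTCGGTAGGGTGTGGACATG
Frame +1: CAT GTC CAC ACC CTA CCG ACC GTA GCG GCC ATG TAG AGG CGA TGA CCT CAC TAC CGA CAT AGC — ATG at 31, stop TAG at 34 → 6 nt.
Frame +2: ATG TCC ACA CCC TAC CGA CCG TAG CGG CCA TGT AGA GGC GAT GAC CTC ACT ACC GAC ATA GCC — ATG at 2, stop TAG at 23 → 24 nt.
Frame +3: TGT CCA CAC CCT ACC GAC CGT AGC GGC CAT GTA GAG GCG ATG ACC TCA CTA CCG ACA TAG — ATG at 42, stop TAG at 60 → 21 nt.
Frame -1: GGC TAT GTC GGT AGT GAG GTC ATC GCC TCT ACA TGG CCG CTA CGG TCG GTA GGG TGT GGA CAT — no ATG→stop ORF.
Frame -2: GCT ATG TCG GTA GTG AGG TCA TCG CCT CTA CAT GGC CGC TAC GGT CGG TAG GGT GTG GAC ATG — ATG at 5, stop TAG at 50 → 48 nt.
Frame -3: CTA TGT CGG TAG TGA GGT CAT CGC CTC TAC ATG GCC GCT ACG GTC GGT AGG GTG TGG ACA — no ATG→stop ORF.
Longest ORF is 48 nt in frame -2 (positions 5–52).

-2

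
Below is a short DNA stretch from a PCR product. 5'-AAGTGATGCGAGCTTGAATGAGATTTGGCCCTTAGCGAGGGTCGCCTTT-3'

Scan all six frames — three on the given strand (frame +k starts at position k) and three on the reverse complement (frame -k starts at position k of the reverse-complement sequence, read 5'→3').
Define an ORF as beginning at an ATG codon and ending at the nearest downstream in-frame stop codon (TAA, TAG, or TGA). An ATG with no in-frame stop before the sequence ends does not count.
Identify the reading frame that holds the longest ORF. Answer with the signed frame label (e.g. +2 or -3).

+3

Reverse complement (5'→3'): AAAGGCGACCCTCGCTAAGGGCCAAATCTCATTCAAGCTCGCATCACTT
Frame +1: AAG TGA TGC GAG CTT GAA TGA GAT TTG GCC CTT AGC GAG GGT CGC CTT — no ATG→stop ORF.
Frame +2: AGT GAT GCG AGC TTG AAT GAG ATT TGG CCC TTA GCG AGG GTC GCC TTT — no ATG→stop ORF.
Frame +3: GTG ATG CGA GCT TGA ATG AGA TTT GGC CCT TAG CGA GGG TCG CCT — ATG at 6, stop TGA at 15 → 12 nt; ATG at 18, stop TAG at 33 → 18 nt.
Frame -1: AAA GGC GAC CCT CGC TAA GGG CCA AAT CTC ATT CAA GCT CGC ATC ACT — no ATG→stop ORF.
Frame -2: AAG GCG ACC CTC GCT AAG GGC CAA ATC TCA TTC AAG CTC GCA TCA CTT — no ATG→stop ORF.
Frame -3: AGG CGA CCC TCG CTA AGG GCC AAA TCT CAT TCA AGC TCG CAT CAC — no ATG→stop ORF.
Longest ORF is 18 nt in frame +3 (positions 18–35).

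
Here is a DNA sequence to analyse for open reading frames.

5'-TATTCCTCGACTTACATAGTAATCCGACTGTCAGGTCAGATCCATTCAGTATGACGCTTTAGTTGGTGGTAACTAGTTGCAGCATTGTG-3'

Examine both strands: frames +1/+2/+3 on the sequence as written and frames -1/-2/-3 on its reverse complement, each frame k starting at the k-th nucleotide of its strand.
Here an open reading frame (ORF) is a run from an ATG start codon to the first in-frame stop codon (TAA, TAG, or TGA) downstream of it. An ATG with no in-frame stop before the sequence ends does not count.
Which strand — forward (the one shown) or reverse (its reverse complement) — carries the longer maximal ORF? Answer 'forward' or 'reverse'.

Reverse complement (5'→3'): CACAATGCTGCAACTAGTTACCACCAACTAAAGCGTCATACTGAATGGATCTGACCTGACAGTCGGATTACTATGTAAGTCGAGGAATA
Frame +1: TAT TCC TCG ACT TAC ATA GTA ATC CGA CTG TCA GGT CAG ATC CAT TCA GTA TGA CGC TTT AGT TGG TGG TAA CTA GTT GCA GCA TTG — no ATG→stop ORF.
Frame +2: ATT CCT CGA CTT ACA TAG TAA TCC GAC TGT CAG GTC AGA TCC ATT CAG TAT GAC GCT TTA GTT GGT GGT AAC TAG TTG CAG CAT TGT — no ATG→stop ORF.
Frame +3: TTC CTC GAC TTA CAT AGT AAT CCG ACT GTC AGG TCA GAT CCA TTC AGT ATG ACG CTT TAG TTG GTG GTA ACT AGT TGC AGC ATT GTG — ATG at 51, stop TAG at 60 → 12 nt.
Frame -1: CAC AAT GCT GCA ACT AGT TAC CAC CAA CTA AAG CGT CAT ACT GAA TGG ATC TGA CCT GAC AGT CGG ATT ACT ATG TAA GTC GAG GAA — ATG at 73, stop TAA at 76 → 6 nt.
Frame -2: ACA ATG CTG CAA CTA GTT ACC ACC AAC TAA AGC GTC ATA CTG AAT GGA TCT GAC CTG ACA GTC GGA TTA CTA TGT AAG TCG AGG AAT — ATG at 5, stop TAA at 29 → 27 nt.
Frame -3: CAA TGC TGC AAC TAG TTA CCA CCA ACT AAA GCG TCA TAC TGA ATG GAT CTG ACC TGA CAG TCG GAT TAC TAT GTA AGT CGA GGA ATA — ATG at 45, stop TGA at 57 → 15 nt.
Forward-strand max 12 nt; reverse-strand max 27 nt. The reverse strand has the longer ORF.

reverse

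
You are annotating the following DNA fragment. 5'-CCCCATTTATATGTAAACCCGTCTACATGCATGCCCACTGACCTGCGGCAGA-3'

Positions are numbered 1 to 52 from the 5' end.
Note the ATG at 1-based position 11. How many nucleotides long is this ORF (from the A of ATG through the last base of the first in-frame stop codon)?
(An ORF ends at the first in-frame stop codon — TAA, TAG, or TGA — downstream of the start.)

Codons from position 11: ATG (11–13), TAA (14–16).
TAA is the first in-frame stop; ORF spans 11–16, 6 nucleotides.

6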